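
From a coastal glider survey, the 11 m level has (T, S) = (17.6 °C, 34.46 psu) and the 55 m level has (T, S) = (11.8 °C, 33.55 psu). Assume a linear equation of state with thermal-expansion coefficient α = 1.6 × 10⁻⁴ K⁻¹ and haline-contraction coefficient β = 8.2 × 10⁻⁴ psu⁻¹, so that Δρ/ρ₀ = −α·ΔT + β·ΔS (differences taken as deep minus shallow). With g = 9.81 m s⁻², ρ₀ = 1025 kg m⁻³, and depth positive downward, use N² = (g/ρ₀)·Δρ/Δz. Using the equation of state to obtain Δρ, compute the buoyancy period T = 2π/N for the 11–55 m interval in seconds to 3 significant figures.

987 s

ΔT = -5.8 K, ΔS = -0.91 psu (deep − shallow).
Δρ/ρ₀ = −αΔT + βΔS = 9.28 × 10⁻⁴ − 7.462 × 10⁻⁴ = 1.818 × 10⁻⁴, so Δρ ≈ 0.1863 kg m⁻³.
N² = (g/ρ₀)·Δρ/Δz = g·(Δρ/ρ₀)/Δz = 9.81 × 1.818 × 10⁻⁴ / 44 = 4.0533 × 10⁻⁵ s⁻².
N = √(4.0533 × 10⁻⁵) = 6.3666 × 10⁻³ rad s⁻¹ → T = 2π/N = 986.90 s ≈ 987 s.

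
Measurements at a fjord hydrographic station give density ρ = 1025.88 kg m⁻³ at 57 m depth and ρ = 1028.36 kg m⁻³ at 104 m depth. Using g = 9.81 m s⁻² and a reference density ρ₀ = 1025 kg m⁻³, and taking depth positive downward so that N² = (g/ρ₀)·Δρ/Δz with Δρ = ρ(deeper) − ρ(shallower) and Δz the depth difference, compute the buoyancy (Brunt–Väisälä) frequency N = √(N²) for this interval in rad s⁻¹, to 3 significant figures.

Δρ = 1028.36 − 1025.88 = 2.48 kg m⁻³ over Δz = 104 − 57 = 47 m.
N² = (9.81/1025) × (2.48/47) = 5.0501 × 10⁻⁴ s⁻².
N = √(5.0501 × 10⁻⁴) = 0.022472 rad s⁻¹ ≈ 0.0225 rad s⁻¹.

0.0225 rad s⁻¹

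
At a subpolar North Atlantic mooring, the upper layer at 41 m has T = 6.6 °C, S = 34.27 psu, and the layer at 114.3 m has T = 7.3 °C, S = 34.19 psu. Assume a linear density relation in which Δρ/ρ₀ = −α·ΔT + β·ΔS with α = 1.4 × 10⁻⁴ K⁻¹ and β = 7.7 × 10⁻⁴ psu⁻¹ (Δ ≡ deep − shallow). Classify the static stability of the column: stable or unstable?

unstable

ΔT = 7.3 − 6.6 = +0.7 K and ΔS = 34.19 − 34.27 = -0.08 psu (deep − shallow).
−αΔT = -9.80 × 10⁻⁵; βΔS = -6.16 × 10⁻⁵; sum Δρ/ρ₀ = -1.596 × 10⁻⁴.
Δρ/ρ₀ < 0, so Δρ < 0: deeper water is lighter → statically unstable; the column would overturn.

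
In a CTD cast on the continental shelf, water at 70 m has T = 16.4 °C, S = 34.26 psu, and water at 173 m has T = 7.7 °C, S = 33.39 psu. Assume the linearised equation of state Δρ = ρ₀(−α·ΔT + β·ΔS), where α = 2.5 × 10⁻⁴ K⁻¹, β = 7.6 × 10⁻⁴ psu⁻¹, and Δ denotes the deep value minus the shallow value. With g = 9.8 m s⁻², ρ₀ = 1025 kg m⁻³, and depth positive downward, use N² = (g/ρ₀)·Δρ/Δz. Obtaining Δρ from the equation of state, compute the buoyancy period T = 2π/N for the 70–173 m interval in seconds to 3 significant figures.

524 s

ΔT = -8.7 K, ΔS = -0.87 psu (deep − shallow).
Δρ/ρ₀ = −αΔT + βΔS = 2.175 × 10⁻³ − 6.612 × 10⁻⁴ = 1.5138 × 10⁻³, so Δρ ≈ 1.552 kg m⁻³.
N² = (g/ρ₀)·Δρ/Δz = g·(Δρ/ρ₀)/Δz = 9.8 × 1.5138 × 10⁻³ / 103 = 1.4403 × 10⁻⁴ s⁻².
N = √(1.4403 × 10⁻⁴) = 0.012001 rad s⁻¹ → T = 2π/N = 523.56 s ≈ 524 s.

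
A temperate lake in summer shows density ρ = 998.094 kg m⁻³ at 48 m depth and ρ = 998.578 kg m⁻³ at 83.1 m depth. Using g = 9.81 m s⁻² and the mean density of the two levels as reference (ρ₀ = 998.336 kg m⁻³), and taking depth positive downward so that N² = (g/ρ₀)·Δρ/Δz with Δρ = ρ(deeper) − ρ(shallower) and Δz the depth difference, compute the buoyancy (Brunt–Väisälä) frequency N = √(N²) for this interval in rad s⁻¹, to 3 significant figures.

0.0116 rad s⁻¹

Δρ = 998.578 − 998.094 = 0.484 kg m⁻³ over Δz = 83.1 − 48 = 35.1 m.
N² = (9.81/998.336) × (0.484/35.1) = 1.3550 × 10⁻⁴ s⁻².
N = √(1.3550 × 10⁻⁴) = 0.011640 rad s⁻¹ ≈ 0.0116 rad s⁻¹.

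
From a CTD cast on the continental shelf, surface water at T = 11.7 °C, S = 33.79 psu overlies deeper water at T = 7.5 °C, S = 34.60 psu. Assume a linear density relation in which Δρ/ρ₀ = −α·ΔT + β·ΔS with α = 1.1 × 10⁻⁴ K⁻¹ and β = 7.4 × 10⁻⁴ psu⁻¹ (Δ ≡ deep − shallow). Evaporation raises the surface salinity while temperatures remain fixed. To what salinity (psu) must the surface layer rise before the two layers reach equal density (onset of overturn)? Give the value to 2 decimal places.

35.22 psu

Neutral buoyancy requires −α(T_deep − T_surf) + β(S_deep − S_surf′) = 0.
S_surf′ = S_deep − (α/β)·ΔT = 34.60 − (1.1 × 10⁻⁴/7.4 × 10⁻⁴)·(-4.2) = 35.2243 psu.
Increase required: 35.2243 − 33.79 = 1.4343 psu.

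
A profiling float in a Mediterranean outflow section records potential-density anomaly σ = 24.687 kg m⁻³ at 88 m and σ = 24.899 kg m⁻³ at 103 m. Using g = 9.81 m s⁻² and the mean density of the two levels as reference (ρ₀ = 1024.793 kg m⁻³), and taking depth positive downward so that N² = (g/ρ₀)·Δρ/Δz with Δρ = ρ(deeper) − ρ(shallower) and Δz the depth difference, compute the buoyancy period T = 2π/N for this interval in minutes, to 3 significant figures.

9.00 min

Δρ = 1024.899 − 1024.687 = 0.212 kg m⁻³ over Δz = 103 − 88 = 15 m.
N² = (9.81/1024.793) × (0.212/15) = 1.3529 × 10⁻⁴ s⁻².
N = √(1.3529 × 10⁻⁴) = 0.011631 rad s⁻¹, so T = 2π/N = 540.21 s = 9.0035 min ≈ 9.00 min.
Since Δρ > 0 the layer is stably stratified.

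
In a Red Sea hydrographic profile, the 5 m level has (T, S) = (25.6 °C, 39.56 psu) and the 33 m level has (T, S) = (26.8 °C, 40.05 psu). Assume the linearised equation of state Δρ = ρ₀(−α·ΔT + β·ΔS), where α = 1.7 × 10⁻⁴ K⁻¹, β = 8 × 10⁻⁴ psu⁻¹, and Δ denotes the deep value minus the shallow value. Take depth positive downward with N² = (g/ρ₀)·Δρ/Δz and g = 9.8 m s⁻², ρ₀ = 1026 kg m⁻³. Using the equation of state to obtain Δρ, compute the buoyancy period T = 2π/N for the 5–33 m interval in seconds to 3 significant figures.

ΔT = +1.2 K, ΔS = +0.49 psu (deep − shallow).
Δρ/ρ₀ = −αΔT + βΔS = -2.04 × 10⁻⁴ + 3.92 × 10⁻⁴ = 1.88 × 10⁻⁴, so Δρ ≈ 0.1929 kg m⁻³.
N² = (g/ρ₀)·Δρ/Δz = g·(Δρ/ρ₀)/Δz = 9.8 × 1.88 × 10⁻⁴ / 28 = 6.5800 × 10⁻⁵ s⁻².
N = √(6.5800 × 10⁻⁵) = 8.1117 × 10⁻³ rad s⁻¹ → T = 2π/N = 774.58 s ≈ 775 s.

775 s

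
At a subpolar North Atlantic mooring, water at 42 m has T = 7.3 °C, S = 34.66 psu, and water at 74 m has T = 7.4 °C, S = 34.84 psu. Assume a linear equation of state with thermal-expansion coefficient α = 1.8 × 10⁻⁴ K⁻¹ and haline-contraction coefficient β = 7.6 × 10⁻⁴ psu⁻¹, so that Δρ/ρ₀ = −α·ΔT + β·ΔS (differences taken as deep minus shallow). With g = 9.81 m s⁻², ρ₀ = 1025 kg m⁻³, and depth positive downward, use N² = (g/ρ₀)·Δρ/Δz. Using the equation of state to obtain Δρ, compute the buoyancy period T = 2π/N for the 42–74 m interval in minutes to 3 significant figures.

17.4 min

ΔT = +0.1 K, ΔS = +0.18 psu (deep − shallow).
Δρ/ρ₀ = −αΔT + βΔS = -1.80 × 10⁻⁵ + 1.368 × 10⁻⁴ = 1.188 × 10⁻⁴, so Δρ ≈ 0.1218 kg m⁻³.
N² = (g/ρ₀)·Δρ/Δz = g·(Δρ/ρ₀)/Δz = 9.81 × 1.188 × 10⁻⁴ / 32 = 3.6420 × 10⁻⁵ s⁻².
N = √(3.6420 × 10⁻⁵) = 6.0349 × 10⁻³ rad s⁻¹ → T = 2π/N = 1.0411 × 10³ s = 17.352 min ≈ 17.4 min.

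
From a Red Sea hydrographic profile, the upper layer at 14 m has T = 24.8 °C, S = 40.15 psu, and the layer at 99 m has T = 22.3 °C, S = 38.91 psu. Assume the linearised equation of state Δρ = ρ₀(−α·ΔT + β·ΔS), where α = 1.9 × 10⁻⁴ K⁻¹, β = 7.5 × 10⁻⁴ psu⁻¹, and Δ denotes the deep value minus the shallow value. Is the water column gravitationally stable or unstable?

unstable

ΔT = 22.3 − 24.8 = -2.5 K and ΔS = 38.91 − 40.15 = -1.24 psu (deep − shallow).
−αΔT = 4.75 × 10⁻⁴; βΔS = -9.30 × 10⁻⁴; sum Δρ/ρ₀ = -4.55 × 10⁻⁴.
Δρ/ρ₀ < 0, so Δρ < 0: deeper water is lighter → statically unstable; the column would overturn.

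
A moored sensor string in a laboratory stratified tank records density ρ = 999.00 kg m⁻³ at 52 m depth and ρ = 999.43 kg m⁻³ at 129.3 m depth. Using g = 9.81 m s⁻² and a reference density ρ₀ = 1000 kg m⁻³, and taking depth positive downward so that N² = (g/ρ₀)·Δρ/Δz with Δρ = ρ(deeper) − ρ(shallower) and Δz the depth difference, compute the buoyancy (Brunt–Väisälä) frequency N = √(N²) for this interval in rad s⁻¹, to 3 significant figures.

Δρ = 999.43 − 999.00 = 0.43 kg m⁻³ over Δz = 129.3 − 52 = 77.3 m.
N² = (9.81/1000) × (0.43/77.3) = 5.4571 × 10⁻⁵ s⁻².
N = √(5.4571 × 10⁻⁵) = 7.3872 × 10⁻³ rad s⁻¹ ≈ 7.39 × 10⁻³ rad s⁻¹.

7.39 × 10⁻³ rad s⁻¹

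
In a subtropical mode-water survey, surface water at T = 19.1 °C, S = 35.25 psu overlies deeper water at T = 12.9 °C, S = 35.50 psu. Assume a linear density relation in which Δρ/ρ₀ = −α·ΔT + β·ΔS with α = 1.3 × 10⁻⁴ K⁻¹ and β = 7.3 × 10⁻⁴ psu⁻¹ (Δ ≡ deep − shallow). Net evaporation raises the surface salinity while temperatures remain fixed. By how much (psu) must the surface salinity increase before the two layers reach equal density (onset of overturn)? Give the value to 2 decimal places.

1.35 psu

Neutral buoyancy requires −α(T_deep − T_surf) + β(S_deep − S_surf′) = 0.
S_surf′ = S_deep − (α/β)·ΔT = 35.50 − (1.3 × 10⁻⁴/7.3 × 10⁻⁴)·(-6.2) = 36.6041 psu.
Increase required: 36.6041 − 35.25 = 1.3541 psu.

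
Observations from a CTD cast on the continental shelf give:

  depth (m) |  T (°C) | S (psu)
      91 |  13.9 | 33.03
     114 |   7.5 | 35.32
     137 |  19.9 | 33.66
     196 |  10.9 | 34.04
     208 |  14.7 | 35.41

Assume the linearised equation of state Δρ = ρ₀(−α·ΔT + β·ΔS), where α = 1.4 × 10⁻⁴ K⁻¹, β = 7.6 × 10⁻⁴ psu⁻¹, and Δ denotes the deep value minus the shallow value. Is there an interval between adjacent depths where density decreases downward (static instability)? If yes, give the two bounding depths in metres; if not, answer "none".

114–137 m

Evaluate Δρ/ρ₀ = −αΔT + βΔS across each adjacent pair:
  91–114 m: −αΔT+βΔS = −(1.4 × 10⁻⁴)(-6.4)+(7.6 × 10⁻⁴)(+2.29) = 2.6 × 10⁻³ → stable
  114–137 m: −αΔT+βΔS = −(1.4 × 10⁻⁴)(+12.4)+(7.6 × 10⁻⁴)(-1.66) = -3.0 × 10⁻³ → UNSTABLE
  137–196 m: −αΔT+βΔS = −(1.4 × 10⁻⁴)(-9.0)+(7.6 × 10⁻⁴)(+0.38) = 1.5 × 10⁻³ → stable
  196–208 m: −αΔT+βΔS = −(1.4 × 10⁻⁴)(+3.8)+(7.6 × 10⁻⁴)(+1.37) = 5.1 × 10⁻⁴ → stable
The 114–137 m interval has Δρ < 0: lighter water underlies denser water.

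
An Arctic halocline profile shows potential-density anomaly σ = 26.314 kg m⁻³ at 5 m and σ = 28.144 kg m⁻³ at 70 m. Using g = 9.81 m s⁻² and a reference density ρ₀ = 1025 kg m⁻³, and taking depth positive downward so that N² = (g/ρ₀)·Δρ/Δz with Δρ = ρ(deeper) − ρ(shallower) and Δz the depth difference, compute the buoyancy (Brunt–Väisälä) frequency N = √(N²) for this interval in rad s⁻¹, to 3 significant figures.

0.0164 rad s⁻¹

Δρ = 1028.144 − 1026.314 = 1.830 kg m⁻³ over Δz = 70 − 5 = 65 m.
N² = (9.81/1025) × (1.830/65) = 2.6945 × 10⁻⁴ s⁻².
N = √(2.6945 × 10⁻⁴) = 0.016415 rad s⁻¹ ≈ 0.0164 rad s⁻¹.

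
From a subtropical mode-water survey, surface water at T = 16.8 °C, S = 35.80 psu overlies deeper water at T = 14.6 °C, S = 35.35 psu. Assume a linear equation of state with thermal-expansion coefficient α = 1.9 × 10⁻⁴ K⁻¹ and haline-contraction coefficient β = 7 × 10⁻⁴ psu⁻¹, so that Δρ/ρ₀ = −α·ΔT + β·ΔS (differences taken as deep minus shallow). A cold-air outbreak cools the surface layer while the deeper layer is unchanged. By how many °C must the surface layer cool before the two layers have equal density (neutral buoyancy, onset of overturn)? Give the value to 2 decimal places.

0.54 °C

Neutral buoyancy requires Δρ = 0, i.e. −α(T_deep − T_surf′) + β(S_deep − S_surf) = 0.
T_surf′ = T_deep − (β/α)·ΔS = 14.6 − (7 × 10⁻⁴/1.9 × 10⁻⁴)·(-0.45) = 16.2579 °C.
Cooling required: 16.8 − (16.2579) = 0.5421 °C.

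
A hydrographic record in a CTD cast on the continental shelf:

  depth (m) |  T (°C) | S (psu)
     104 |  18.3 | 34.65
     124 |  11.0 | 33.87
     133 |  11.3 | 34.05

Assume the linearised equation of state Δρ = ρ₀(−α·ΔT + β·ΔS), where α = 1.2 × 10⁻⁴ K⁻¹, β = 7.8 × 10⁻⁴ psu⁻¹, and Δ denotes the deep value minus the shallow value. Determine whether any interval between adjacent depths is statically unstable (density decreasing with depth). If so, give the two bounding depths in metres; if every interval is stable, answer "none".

none

Evaluate Δρ/ρ₀ = −αΔT + βΔS across each adjacent pair:
  104–124 m: −αΔT+βΔS = −(1.2 × 10⁻⁴)(-7.3)+(7.8 × 10⁻⁴)(-0.78) = 2.7 × 10⁻⁴ → stable
  124–133 m: −αΔT+βΔS = −(1.2 × 10⁻⁴)(+0.3)+(7.8 × 10⁻⁴)(+0.18) = 1.0 × 10⁻⁴ → stable
Every interval has Δρ > 0: the column is stably stratified throughout.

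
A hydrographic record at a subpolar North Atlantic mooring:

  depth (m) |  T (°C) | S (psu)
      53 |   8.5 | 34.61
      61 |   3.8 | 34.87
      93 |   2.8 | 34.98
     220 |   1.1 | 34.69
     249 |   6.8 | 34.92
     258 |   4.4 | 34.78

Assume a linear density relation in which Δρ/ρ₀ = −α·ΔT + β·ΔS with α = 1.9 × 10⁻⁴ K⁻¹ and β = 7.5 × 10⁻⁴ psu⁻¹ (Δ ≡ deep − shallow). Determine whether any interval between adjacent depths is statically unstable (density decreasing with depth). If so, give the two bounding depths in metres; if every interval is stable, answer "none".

Evaluate Δρ/ρ₀ = −αΔT + βΔS across each adjacent pair:
  53–61 m: −αΔT+βΔS = −(1.9 × 10⁻⁴)(-4.7)+(7.5 × 10⁻⁴)(+0.26) = 1.1 × 10⁻³ → stable
  61–93 m: −αΔT+βΔS = −(1.9 × 10⁻⁴)(-1.0)+(7.5 × 10⁻⁴)(+0.11) = 2.7 × 10⁻⁴ → stable
  93–220 m: −αΔT+βΔS = −(1.9 × 10⁻⁴)(-1.7)+(7.5 × 10⁻⁴)(-0.29) = 1.1 × 10⁻⁴ → stable
  220–249 m: −αΔT+βΔS = −(1.9 × 10⁻⁴)(+5.7)+(7.5 × 10⁻⁴)(+0.23) = -9.1 × 10⁻⁴ → UNSTABLE
  249–258 m: −αΔT+βΔS = −(1.9 × 10⁻⁴)(-2.4)+(7.5 × 10⁻⁴)(-0.14) = 3.5 × 10⁻⁴ → stable
The 220–249 m interval has Δρ < 0: lighter water underlies denser water.

220–249 m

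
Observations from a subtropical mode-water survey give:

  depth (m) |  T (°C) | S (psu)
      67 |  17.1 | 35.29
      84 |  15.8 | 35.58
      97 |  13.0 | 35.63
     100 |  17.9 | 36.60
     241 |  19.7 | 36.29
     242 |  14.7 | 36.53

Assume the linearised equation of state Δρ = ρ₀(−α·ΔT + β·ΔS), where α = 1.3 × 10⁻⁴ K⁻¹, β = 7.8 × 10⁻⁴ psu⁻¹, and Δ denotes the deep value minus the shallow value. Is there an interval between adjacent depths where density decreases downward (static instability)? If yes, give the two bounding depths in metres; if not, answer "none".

100–241 m

Evaluate Δρ/ρ₀ = −αΔT + βΔS across each adjacent pair:
  67–84 m: −αΔT+βΔS = −(1.3 × 10⁻⁴)(-1.3)+(7.8 × 10⁻⁴)(+0.29) = 4.0 × 10⁻⁴ → stable
  84–97 m: −αΔT+βΔS = −(1.3 × 10⁻⁴)(-2.8)+(7.8 × 10⁻⁴)(+0.05) = 4.0 × 10⁻⁴ → stable
  97–100 m: −αΔT+βΔS = −(1.3 × 10⁻⁴)(+4.9)+(7.8 × 10⁻⁴)(+0.97) = 1.2 × 10⁻⁴ → stable
  100–241 m: −αΔT+βΔS = −(1.3 × 10⁻⁴)(+1.8)+(7.8 × 10⁻⁴)(-0.31) = -4.8 × 10⁻⁴ → UNSTABLE
  241–242 m: −αΔT+βΔS = −(1.3 × 10⁻⁴)(-5.0)+(7.8 × 10⁻⁴)(+0.24) = 8.4 × 10⁻⁴ → stable
The 100–241 m interval has Δρ < 0: lighter water underlies denser water.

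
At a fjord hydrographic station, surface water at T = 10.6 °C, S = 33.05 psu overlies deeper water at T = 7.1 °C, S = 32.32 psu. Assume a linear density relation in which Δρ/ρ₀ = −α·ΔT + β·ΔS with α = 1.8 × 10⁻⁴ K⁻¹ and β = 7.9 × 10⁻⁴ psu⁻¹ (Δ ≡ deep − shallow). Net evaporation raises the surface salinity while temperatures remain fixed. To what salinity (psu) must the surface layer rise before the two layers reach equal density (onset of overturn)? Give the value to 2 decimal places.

33.12 psu

Neutral buoyancy requires −α(T_deep − T_surf) + β(S_deep − S_surf′) = 0.
S_surf′ = S_deep − (α/β)·ΔT = 32.32 − (1.8 × 10⁻⁴/7.9 × 10⁻⁴)·(-3.5) = 33.1175 psu.
Increase required: 33.1175 − 33.05 = 0.0675 psu.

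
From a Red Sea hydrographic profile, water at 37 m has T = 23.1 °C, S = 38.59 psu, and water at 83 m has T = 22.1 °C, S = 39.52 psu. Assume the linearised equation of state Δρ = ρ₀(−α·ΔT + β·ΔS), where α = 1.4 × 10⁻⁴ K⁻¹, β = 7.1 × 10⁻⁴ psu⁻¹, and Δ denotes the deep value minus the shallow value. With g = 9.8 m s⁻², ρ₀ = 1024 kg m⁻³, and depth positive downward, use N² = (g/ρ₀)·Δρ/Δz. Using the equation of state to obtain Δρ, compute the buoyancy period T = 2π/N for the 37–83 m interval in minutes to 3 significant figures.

8.02 min

ΔT = -1.0 K, ΔS = +0.93 psu (deep − shallow).
Δρ/ρ₀ = −αΔT + βΔS = 1.40 × 10⁻⁴ + 6.603 × 10⁻⁴ = 8.003 × 10⁻⁴, so Δρ ≈ 0.8195 kg m⁻³.
N² = (g/ρ₀)·Δρ/Δz = g·(Δρ/ρ₀)/Δz = 9.8 × 8.003 × 10⁻⁴ / 46 = 1.7050 × 10⁻⁴ s⁻².
N = √(1.7050 × 10⁻⁴) = 0.013058 rad s⁻¹ → T = 2π/N = 481.18 s = 8.0197 min ≈ 8.02 min.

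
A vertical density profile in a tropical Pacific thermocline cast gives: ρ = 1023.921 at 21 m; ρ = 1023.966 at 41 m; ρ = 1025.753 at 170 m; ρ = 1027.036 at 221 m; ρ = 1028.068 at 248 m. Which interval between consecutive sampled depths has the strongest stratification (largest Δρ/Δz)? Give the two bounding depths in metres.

221–248 m

Compute the density gradient over each adjacent pair:
  21–41 m: Δρ/Δz = 0.045/20 = 2.2 × 10⁻³ kg m⁻⁴
  41–170 m: Δρ/Δz = 1.787/129 = 0.014 kg m⁻⁴
  170–221 m: Δρ/Δz = 1.283/51 = 0.025 kg m⁻⁴
  221–248 m: Δρ/Δz = 1.032/27 = 0.038 kg m⁻⁴
The largest gradient is in the 221–248 m interval — the pycnocline.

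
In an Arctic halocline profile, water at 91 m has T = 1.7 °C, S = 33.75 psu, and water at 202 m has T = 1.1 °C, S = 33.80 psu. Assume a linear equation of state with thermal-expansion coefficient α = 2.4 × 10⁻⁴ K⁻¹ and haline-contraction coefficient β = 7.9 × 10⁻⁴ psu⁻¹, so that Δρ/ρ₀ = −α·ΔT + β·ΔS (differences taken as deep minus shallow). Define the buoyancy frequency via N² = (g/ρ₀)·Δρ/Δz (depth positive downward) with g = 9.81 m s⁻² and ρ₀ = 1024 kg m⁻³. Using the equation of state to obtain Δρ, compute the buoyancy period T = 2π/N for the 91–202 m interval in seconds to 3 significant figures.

ΔT = -0.6 K, ΔS = +0.05 psu (deep − shallow).
Δρ/ρ₀ = −αΔT + βΔS = 1.44 × 10⁻⁴ + 3.95 × 10⁻⁵ = 1.835 × 10⁻⁴, so Δρ ≈ 0.1879 kg m⁻³.
N² = (g/ρ₀)·Δρ/Δz = g·(Δρ/ρ₀)/Δz = 9.81 × 1.835 × 10⁻⁴ / 111 = 1.6217 × 10⁻⁵ s⁻².
N = √(1.6217 × 10⁻⁵) = 4.0270 × 10⁻³ rad s⁻¹ → T = 2π/N = 1.5603 × 10³ s ≈ 1.56 × 10³ s.

1.56 × 10³ s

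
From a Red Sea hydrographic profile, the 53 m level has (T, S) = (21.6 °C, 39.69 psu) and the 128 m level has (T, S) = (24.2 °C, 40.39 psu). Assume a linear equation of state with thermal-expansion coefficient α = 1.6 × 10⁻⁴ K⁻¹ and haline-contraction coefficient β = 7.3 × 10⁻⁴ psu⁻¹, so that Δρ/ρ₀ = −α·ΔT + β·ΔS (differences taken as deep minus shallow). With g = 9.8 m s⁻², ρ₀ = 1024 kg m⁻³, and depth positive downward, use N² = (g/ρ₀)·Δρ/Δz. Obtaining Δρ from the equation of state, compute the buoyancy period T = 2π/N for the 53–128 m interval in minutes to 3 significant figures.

29.7 min

ΔT = +2.6 K, ΔS = +0.70 psu (deep − shallow).
Δρ/ρ₀ = −αΔT + βΔS = -4.16 × 10⁻⁴ + 5.11 × 10⁻⁴ = 9.50 × 10⁻⁵, so Δρ ≈ 0.09728 kg m⁻³.
N² = (g/ρ₀)·Δρ/Δz = g·(Δρ/ρ₀)/Δz = 9.8 × 9.50 × 10⁻⁵ / 75 = 1.2413 × 10⁻⁵ s⁻².
N = √(1.2413 × 10⁻⁵) = 3.5232 × 10⁻³ rad s⁻¹ → T = 2π/N = 1.7834 × 10³ s = 29.723 min ≈ 29.7 min.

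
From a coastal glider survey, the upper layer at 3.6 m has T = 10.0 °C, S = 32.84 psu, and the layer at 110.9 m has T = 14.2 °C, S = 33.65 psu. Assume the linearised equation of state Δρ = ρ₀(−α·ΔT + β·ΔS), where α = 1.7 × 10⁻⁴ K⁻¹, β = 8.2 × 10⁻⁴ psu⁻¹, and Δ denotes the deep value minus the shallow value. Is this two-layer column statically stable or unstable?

ΔT = 14.2 − 10.0 = +4.2 K and ΔS = 33.65 − 32.84 = +0.81 psu (deep − shallow).
−αΔT = -7.14 × 10⁻⁴; βΔS = 6.642 × 10⁻⁴; sum Δρ/ρ₀ = -4.98 × 10⁻⁵.
Δρ/ρ₀ < 0, so Δρ < 0: deeper water is lighter → statically unstable; the column would overturn.

unstable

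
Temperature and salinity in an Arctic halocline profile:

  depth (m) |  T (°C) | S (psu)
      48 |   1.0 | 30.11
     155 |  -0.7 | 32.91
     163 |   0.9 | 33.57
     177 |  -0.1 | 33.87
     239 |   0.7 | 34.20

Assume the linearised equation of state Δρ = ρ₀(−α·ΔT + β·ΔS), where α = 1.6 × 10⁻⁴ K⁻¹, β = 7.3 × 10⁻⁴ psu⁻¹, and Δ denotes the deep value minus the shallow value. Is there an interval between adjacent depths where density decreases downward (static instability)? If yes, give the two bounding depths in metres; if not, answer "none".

none

Evaluate Δρ/ρ₀ = −αΔT + βΔS across each adjacent pair:
  48–155 m: −αΔT+βΔS = −(1.6 × 10⁻⁴)(-1.7)+(7.3 × 10⁻⁴)(+2.80) = 2.3 × 10⁻³ → stable
  155–163 m: −αΔT+βΔS = −(1.6 × 10⁻⁴)(+1.6)+(7.3 × 10⁻⁴)(+0.66) = 2.3 × 10⁻⁴ → stable
  163–177 m: −αΔT+βΔS = −(1.6 × 10⁻⁴)(-1.0)+(7.3 × 10⁻⁴)(+0.30) = 3.8 × 10⁻⁴ → stable
  177–239 m: −αΔT+βΔS = −(1.6 × 10⁻⁴)(+0.8)+(7.3 × 10⁻⁴)(+0.33) = 1.1 × 10⁻⁴ → stable
Every interval has Δρ > 0: the column is stably stratified throughout.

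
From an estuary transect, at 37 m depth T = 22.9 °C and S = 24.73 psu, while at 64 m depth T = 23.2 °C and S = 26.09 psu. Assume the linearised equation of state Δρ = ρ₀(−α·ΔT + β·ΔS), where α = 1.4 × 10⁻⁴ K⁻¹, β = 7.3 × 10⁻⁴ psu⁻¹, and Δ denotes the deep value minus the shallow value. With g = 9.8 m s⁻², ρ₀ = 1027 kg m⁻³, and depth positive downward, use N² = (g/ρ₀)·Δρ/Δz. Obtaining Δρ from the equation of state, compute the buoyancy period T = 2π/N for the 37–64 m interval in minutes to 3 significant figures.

5.64 min

ΔT = +0.3 K, ΔS = +1.36 psu (deep − shallow).
Δρ/ρ₀ = −αΔT + βΔS = -4.20 × 10⁻⁵ + 9.928 × 10⁻⁴ = 9.508 × 10⁻⁴, so Δρ ≈ 0.9765 kg m⁻³.
N² = (g/ρ₀)·Δρ/Δz = g·(Δρ/ρ₀)/Δz = 9.8 × 9.508 × 10⁻⁴ / 27 = 3.4511 × 10⁻⁴ s⁻².
N = √(3.4511 × 10⁻⁴) = 0.018577 rad s⁻¹ → T = 2π/N = 338.22 s = 5.6370 min ≈ 5.64 min.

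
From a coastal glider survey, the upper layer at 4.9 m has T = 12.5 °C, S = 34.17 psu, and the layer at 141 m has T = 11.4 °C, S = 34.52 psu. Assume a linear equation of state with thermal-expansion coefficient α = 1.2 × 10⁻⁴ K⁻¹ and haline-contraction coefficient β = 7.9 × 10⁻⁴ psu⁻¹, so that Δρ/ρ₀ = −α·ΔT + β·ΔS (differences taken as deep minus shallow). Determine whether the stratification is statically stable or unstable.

stable

ΔT = 11.4 − 12.5 = -1.1 K and ΔS = 34.52 − 34.17 = +0.35 psu (deep − shallow).
−αΔT = 1.32 × 10⁻⁴; βΔS = 2.765 × 10⁻⁴; sum Δρ/ρ₀ = 4.085 × 10⁻⁴.
Δρ/ρ₀ > 0, so Δρ > 0: deeper water is denser → statically stable.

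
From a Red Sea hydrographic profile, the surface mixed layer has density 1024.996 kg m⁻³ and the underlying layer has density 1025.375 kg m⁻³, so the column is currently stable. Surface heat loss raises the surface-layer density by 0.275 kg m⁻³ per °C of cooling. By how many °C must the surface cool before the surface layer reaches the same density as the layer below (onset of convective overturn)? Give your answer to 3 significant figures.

Density deficit of the surface layer: 1025.375 − 1024.996 = 0.379 kg m⁻³.
Required change = 0.379 / 0.275 = 1.38 °C.

1.38 °C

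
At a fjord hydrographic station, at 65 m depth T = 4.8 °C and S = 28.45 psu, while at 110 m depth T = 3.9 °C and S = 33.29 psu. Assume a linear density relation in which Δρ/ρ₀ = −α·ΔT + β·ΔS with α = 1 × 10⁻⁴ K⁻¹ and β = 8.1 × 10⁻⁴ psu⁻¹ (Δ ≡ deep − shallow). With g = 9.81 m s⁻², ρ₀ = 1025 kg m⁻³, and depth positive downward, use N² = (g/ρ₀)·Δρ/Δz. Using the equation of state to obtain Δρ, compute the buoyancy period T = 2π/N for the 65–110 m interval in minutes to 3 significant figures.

3.54 min

ΔT = -0.9 K, ΔS = +4.84 psu (deep − shallow).
Δρ/ρ₀ = −αΔT + βΔS = 9.00 × 10⁻⁵ + 3.9204 × 10⁻³ = 4.0104 × 10⁻³, so Δρ ≈ 4.111 kg m⁻³.
N² = (g/ρ₀)·Δρ/Δz = g·(Δρ/ρ₀)/Δz = 9.81 × 4.0104 × 10⁻³ / 45 = 8.7427 × 10⁻⁴ s⁻².
N = √(8.7427 × 10⁻⁴) = 0.029568 rad s⁻¹ → T = 2π/N = 212.50 s = 3.5417 min ≈ 3.54 min.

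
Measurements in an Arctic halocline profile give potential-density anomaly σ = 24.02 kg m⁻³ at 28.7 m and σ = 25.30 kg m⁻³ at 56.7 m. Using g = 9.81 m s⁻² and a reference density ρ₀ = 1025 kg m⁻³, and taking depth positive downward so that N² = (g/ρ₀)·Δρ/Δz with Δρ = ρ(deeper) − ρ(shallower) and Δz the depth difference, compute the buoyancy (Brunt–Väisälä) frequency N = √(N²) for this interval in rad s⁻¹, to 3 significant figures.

0.0209 rad s⁻¹

Δρ = 1025.30 − 1024.02 = 1.28 kg m⁻³ over Δz = 56.7 − 28.7 = 28 m.
N² = (9.81/1025) × (1.28/28) = 4.3752 × 10⁻⁴ s⁻².
N = √(4.3752 × 10⁻⁴) = 0.020917 rad s⁻¹ ≈ 0.0209 rad s⁻¹.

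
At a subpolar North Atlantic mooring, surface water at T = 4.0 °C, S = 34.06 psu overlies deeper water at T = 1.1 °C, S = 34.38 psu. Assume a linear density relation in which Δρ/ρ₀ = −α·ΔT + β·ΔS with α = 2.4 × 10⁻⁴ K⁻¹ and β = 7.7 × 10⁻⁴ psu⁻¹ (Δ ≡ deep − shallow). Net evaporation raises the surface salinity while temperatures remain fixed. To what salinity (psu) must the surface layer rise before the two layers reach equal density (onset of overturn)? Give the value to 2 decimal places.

Neutral buoyancy requires −α(T_deep − T_surf) + β(S_deep − S_surf′) = 0.
S_surf′ = S_deep − (α/β)·ΔT = 34.38 − (2.4 × 10⁻⁴/7.7 × 10⁻⁴)·(-2.9) = 35.2839 psu.
Increase required: 35.2839 − 34.06 = 1.2239 psu.

35.28 psu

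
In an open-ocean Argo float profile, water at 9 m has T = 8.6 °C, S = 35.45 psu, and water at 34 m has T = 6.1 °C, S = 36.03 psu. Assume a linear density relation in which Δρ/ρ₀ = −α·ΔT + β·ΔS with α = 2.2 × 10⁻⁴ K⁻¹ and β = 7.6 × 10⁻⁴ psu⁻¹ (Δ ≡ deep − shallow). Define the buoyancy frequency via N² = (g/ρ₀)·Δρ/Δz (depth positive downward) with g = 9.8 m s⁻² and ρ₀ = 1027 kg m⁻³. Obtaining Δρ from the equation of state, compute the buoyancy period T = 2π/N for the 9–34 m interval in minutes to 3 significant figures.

5.31 min

ΔT = -2.5 K, ΔS = +0.58 psu (deep − shallow).
Δρ/ρ₀ = −αΔT + βΔS = 5.50 × 10⁻⁴ + 4.408 × 10⁻⁴ = 9.908 × 10⁻⁴, so Δρ ≈ 1.018 kg m⁻³.
N² = (g/ρ₀)·Δρ/Δz = g·(Δρ/ρ₀)/Δz = 9.8 × 9.908 × 10⁻⁴ / 25 = 3.8839 × 10⁻⁴ s⁻².
N = √(3.8839 × 10⁻⁴) = 0.019708 rad s⁻¹ → T = 2π/N = 318.81 s = 5.3135 min ≈ 5.31 min.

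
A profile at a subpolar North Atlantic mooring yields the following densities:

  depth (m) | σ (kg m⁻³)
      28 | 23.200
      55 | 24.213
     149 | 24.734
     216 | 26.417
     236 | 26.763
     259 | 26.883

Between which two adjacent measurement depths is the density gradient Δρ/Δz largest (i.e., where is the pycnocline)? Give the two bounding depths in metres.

Compute the density gradient over each adjacent pair:
  28–55 m: Δρ/Δz = 1.013/27 = 0.038 kg m⁻⁴
  55–149 m: Δρ/Δz = 0.521/94 = 5.5 × 10⁻³ kg m⁻⁴
  149–216 m: Δρ/Δz = 1.683/67 = 0.025 kg m⁻⁴
  216–236 m: Δρ/Δz = 0.346/20 = 0.017 kg m⁻⁴
  236–259 m: Δρ/Δz = 0.120/23 = 5.2 × 10⁻³ kg m⁻⁴
The largest gradient is in the 28–55 m interval — the pycnocline.

28–55 m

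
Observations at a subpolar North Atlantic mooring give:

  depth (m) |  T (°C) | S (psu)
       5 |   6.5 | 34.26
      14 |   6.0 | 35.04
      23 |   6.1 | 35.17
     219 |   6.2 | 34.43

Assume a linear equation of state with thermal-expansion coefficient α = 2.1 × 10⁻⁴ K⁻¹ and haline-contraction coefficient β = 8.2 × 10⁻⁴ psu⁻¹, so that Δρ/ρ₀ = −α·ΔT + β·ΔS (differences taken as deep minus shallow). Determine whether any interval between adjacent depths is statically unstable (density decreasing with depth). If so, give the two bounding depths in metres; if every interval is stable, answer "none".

Evaluate Δρ/ρ₀ = −αΔT + βΔS across each adjacent pair:
  5–14 m: −αΔT+βΔS = −(2.1 × 10⁻⁴)(-0.5)+(8.2 × 10⁻⁴)(+0.78) = 7.4 × 10⁻⁴ → stable
  14–23 m: −αΔT+βΔS = −(2.1 × 10⁻⁴)(+0.1)+(8.2 × 10⁻⁴)(+0.13) = 8.6 × 10⁻⁵ → stable
  23–219 m: −αΔT+βΔS = −(2.1 × 10⁻⁴)(+0.1)+(8.2 × 10⁻⁴)(-0.74) = -6.3 × 10⁻⁴ → UNSTABLE
The 23–219 m interval has Δρ < 0: lighter water underlies denser water.

23–219 m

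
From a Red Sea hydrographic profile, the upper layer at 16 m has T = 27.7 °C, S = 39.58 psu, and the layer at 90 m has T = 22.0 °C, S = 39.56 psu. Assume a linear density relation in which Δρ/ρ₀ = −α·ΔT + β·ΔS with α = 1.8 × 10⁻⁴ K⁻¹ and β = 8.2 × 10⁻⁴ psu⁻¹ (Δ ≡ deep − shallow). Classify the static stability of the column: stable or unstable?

stable

ΔT = 22.0 − 27.7 = -5.7 K and ΔS = 39.56 − 39.58 = -0.02 psu (deep − shallow).
−αΔT = 1.026 × 10⁻³; βΔS = -1.64 × 10⁻⁵; sum Δρ/ρ₀ = 1.0096 × 10⁻³.
Δρ/ρ₀ > 0, so Δρ > 0: deeper water is denser → statically stable.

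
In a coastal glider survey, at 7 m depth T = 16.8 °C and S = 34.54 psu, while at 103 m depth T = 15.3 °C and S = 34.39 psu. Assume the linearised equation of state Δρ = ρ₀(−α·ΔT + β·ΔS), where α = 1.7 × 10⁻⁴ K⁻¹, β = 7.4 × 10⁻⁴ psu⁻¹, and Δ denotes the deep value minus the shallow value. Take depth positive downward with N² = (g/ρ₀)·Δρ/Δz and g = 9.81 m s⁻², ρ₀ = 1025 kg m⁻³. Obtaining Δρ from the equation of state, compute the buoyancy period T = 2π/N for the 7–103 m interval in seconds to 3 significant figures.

1.64 × 10³ s

ΔT = -1.5 K, ΔS = -0.15 psu (deep − shallow).
Δρ/ρ₀ = −αΔT + βΔS = 2.55 × 10⁻⁴ − 1.11 × 10⁻⁴ = 1.44 × 10⁻⁴, so Δρ ≈ 0.1476 kg m⁻³.
N² = (g/ρ₀)·Δρ/Δz = g·(Δρ/ρ₀)/Δz = 9.81 × 1.44 × 10⁻⁴ / 96 = 1.4715 × 10⁻⁵ s⁻².
N = √(1.4715 × 10⁻⁵) = 3.8360 × 10⁻³ rad s⁻¹ → T = 2π/N = 1.6380 × 10³ s ≈ 1.64 × 10³ s.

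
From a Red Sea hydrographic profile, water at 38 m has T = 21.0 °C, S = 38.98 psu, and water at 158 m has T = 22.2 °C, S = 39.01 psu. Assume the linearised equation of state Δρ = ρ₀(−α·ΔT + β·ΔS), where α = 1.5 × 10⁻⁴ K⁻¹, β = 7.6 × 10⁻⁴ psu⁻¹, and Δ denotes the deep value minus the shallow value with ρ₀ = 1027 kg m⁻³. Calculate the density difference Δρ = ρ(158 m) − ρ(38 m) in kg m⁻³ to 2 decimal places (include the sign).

-0.16 kg m⁻³

ΔT = +1.2 K, ΔS = +0.03 psu (deep − shallow).
Δρ/ρ₀ = −(1.5 × 10⁻⁴)(+1.2) + (7.6 × 10⁻⁴)(+0.03) = -1.572 × 10⁻⁴.
Δρ = 1027 × (-1.572 × 10⁻⁴) = -0.16 kg m⁻³.
Negative Δρ: lighter below, statically unstable.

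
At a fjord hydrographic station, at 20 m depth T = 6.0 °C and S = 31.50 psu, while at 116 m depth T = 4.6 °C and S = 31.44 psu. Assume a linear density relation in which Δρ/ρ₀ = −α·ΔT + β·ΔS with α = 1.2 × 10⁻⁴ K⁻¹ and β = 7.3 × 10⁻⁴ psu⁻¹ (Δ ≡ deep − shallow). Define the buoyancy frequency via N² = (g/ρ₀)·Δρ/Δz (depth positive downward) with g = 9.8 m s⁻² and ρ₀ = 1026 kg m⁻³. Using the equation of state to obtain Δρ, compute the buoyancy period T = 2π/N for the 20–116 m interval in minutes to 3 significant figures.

ΔT = -1.4 K, ΔS = -0.06 psu (deep − shallow).
Δρ/ρ₀ = −αΔT + βΔS = 1.68 × 10⁻⁴ − 4.38 × 10⁻⁵ = 1.242 × 10⁻⁴, so Δρ ≈ 0.1274 kg m⁻³.
N² = (g/ρ₀)·Δρ/Δz = g·(Δρ/ρ₀)/Δz = 9.8 × 1.242 × 10⁻⁴ / 96 = 1.2679 × 10⁻⁵ s⁻².
N = √(1.2679 × 10⁻⁵) = 3.5608 × 10⁻³ rad s⁻¹ → T = 2π/N = 1.7645 × 10³ s = 29.408 min ≈ 29.4 min.

29.4 min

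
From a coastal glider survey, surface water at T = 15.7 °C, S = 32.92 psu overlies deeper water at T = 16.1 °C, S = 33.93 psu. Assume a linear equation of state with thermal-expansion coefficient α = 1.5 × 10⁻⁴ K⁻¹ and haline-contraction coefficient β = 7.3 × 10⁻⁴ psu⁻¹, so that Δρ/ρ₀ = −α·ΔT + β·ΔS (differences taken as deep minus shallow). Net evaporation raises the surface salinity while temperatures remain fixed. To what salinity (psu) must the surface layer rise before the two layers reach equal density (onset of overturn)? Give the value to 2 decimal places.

Neutral buoyancy requires −α(T_deep − T_surf) + β(S_deep − S_surf′) = 0.
S_surf′ = S_deep − (α/β)·ΔT = 33.93 − (1.5 × 10⁻⁴/7.3 × 10⁻⁴)·(+0.4) = 33.8478 psu.
Increase required: 33.8478 − 32.92 = 0.9278 psu.

33.85 psu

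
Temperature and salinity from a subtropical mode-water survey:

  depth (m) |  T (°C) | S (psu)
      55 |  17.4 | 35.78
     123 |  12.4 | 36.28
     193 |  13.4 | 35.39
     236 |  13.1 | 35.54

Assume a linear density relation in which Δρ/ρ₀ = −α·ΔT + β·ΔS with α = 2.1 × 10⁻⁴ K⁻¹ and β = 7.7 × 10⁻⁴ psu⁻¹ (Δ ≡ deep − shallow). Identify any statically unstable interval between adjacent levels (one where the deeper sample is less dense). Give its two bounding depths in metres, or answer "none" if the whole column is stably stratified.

Evaluate Δρ/ρ₀ = −αΔT + βΔS across each adjacent pair:
  55–123 m: −αΔT+βΔS = −(2.1 × 10⁻⁴)(-5.0)+(7.7 × 10⁻⁴)(+0.50) = 1.4 × 10⁻³ → stable
  123–193 m: −αΔT+βΔS = −(2.1 × 10⁻⁴)(+1.0)+(7.7 × 10⁻⁴)(-0.89) = -9.0 × 10⁻⁴ → UNSTABLE
  193–236 m: −αΔT+βΔS = −(2.1 × 10⁻⁴)(-0.3)+(7.7 × 10⁻⁴)(+0.15) = 1.8 × 10⁻⁴ → stable
The 123–193 m interval has Δρ < 0: lighter water underlies denser water.

123–193 m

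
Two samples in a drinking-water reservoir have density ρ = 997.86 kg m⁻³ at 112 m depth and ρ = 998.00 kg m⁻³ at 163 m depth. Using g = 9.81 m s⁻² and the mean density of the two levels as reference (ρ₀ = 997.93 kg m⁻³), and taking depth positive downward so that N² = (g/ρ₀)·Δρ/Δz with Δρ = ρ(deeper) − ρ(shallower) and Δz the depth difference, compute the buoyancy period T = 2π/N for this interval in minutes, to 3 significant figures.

20.2 min

Δρ = 998.00 − 997.86 = 0.14 kg m⁻³ over Δz = 163 − 112 = 51 m.
N² = (9.81/997.93) × (0.14/51) = 2.6985 × 10⁻⁵ s⁻².
N = √(2.6985 × 10⁻⁵) = 5.1947 × 10⁻³ rad s⁻¹, so T = 2π/N = 1.2095 × 10³ s = 20.158 min ≈ 20.2 min.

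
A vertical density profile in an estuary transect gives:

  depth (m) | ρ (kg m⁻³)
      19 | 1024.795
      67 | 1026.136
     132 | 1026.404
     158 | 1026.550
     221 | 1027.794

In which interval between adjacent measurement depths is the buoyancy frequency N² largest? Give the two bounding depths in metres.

19–67 m

Compute the density gradient over each adjacent pair:
  19–67 m: Δρ/Δz = 1.341/48 = 0.028 kg m⁻⁴
  67–132 m: Δρ/Δz = 0.268/65 = 4.1 × 10⁻³ kg m⁻⁴
  132–158 m: Δρ/Δz = 0.146/26 = 5.6 × 10⁻³ kg m⁻⁴
  158–221 m: Δρ/Δz = 1.244/63 = 0.020 kg m⁻⁴
The largest gradient is in the 19–67 m interval — the pycnocline.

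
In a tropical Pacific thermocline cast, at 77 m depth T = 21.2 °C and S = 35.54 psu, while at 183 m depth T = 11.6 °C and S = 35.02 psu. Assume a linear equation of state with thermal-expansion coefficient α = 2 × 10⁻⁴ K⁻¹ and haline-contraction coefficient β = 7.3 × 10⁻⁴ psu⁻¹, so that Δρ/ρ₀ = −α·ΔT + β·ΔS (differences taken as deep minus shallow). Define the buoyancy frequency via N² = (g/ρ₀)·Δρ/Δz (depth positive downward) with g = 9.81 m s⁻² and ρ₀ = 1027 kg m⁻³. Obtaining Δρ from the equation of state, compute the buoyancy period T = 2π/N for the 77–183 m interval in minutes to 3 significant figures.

ΔT = -9.6 K, ΔS = -0.52 psu (deep − shallow).
Δρ/ρ₀ = −αΔT + βΔS = 1.92 × 10⁻³ − 3.796 × 10⁻⁴ = 1.5404 × 10⁻³, so Δρ ≈ 1.582 kg m⁻³.
N² = (g/ρ₀)·Δρ/Δz = g·(Δρ/ρ₀)/Δz = 9.81 × 1.5404 × 10⁻³ / 106 = 1.4256 × 10⁻⁴ s⁻².
N = √(1.4256 × 10⁻⁴) = 0.011940 rad s⁻¹ → T = 2π/N = 526.23 s = 8.7705 min ≈ 8.77 min.

8.77 min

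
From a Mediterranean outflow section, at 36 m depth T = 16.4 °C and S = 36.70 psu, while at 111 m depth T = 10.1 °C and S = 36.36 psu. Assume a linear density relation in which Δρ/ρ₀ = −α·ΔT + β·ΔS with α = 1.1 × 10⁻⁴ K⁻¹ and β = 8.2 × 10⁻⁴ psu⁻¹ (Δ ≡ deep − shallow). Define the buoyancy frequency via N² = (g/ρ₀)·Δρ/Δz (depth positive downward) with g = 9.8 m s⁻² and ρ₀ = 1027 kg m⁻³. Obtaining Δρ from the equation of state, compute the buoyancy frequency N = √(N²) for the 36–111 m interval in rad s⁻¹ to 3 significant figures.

7.36 × 10⁻³ rad s⁻¹

ΔT = -6.3 K, ΔS = -0.34 psu (deep − shallow).
Δρ/ρ₀ = −αΔT + βΔS = 6.93 × 10⁻⁴ − 2.788 × 10⁻⁴ = 4.142 × 10⁻⁴, so Δρ ≈ 0.4254 kg m⁻³.
N² = (g/ρ₀)·Δρ/Δz = g·(Δρ/ρ₀)/Δz = 9.8 × 4.142 × 10⁻⁴ / 75 = 5.4122 × 10⁻⁵ s⁻².
N = √(5.4122 × 10⁻⁵) = 7.3568 × 10⁻³ rad s⁻¹ ≈ 7.36 × 10⁻³ rad s⁻¹.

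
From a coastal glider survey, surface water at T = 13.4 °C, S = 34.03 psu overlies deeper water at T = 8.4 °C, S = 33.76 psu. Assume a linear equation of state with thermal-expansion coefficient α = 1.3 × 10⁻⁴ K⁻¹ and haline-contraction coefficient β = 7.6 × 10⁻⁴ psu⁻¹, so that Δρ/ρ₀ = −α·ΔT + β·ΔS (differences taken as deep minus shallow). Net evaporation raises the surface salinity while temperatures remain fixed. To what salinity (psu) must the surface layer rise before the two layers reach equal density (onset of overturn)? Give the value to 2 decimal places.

34.62 psu

Neutral buoyancy requires −α(T_deep − T_surf) + β(S_deep − S_surf′) = 0.
S_surf′ = S_deep − (α/β)·ΔT = 33.76 − (1.3 × 10⁻⁴/7.6 × 10⁻⁴)·(-5.0) = 34.6153 psu.
Increase required: 34.6153 − 34.03 = 0.5853 psu.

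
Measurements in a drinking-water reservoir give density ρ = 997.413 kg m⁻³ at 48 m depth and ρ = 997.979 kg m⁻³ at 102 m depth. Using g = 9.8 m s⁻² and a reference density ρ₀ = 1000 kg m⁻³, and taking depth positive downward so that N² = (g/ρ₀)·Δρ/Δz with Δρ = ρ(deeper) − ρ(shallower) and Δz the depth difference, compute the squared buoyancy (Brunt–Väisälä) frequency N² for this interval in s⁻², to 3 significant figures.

1.03 × 10⁻⁴ s⁻²

Δρ = 997.979 − 997.413 = 0.566 kg m⁻³ over Δz = 102 − 48 = 54 m.
N² = (9.8/1000) × (0.566/54) = 1.0272 × 10⁻⁴ s⁻² ≈ 1.03 × 10⁻⁴ s⁻².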